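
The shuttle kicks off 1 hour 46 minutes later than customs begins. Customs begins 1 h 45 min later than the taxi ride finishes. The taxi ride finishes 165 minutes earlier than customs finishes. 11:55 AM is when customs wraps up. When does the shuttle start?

The taxi ride ends at 11:55 AM − 165 min = 9:10 AM.
Customs starts at 9:10 AM + 105 min = 10:55 AM.
The shuttle starts at 10:55 AM + 106 min = 12:41 PM.

12:41 PM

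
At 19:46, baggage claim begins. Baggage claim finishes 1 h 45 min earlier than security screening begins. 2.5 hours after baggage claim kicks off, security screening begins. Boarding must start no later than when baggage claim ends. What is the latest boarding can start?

20:31

Security screening starts at 19:46 + 150 min = 22:16.
Baggage claim ends at 22:16 − 105 min = 20:31.
Boarding is bounded by baggage claim, so the latest it can start is 20:31.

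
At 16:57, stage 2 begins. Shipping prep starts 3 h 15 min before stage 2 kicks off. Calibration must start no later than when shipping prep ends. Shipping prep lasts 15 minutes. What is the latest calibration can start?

13:57

Shipping prep starts at 16:57 − 195 min = 13:42.
Shipping prep ends at 13:42 + 15 min = 13:57.
Calibration is bounded by shipping prep, so the latest it can start is 13:57.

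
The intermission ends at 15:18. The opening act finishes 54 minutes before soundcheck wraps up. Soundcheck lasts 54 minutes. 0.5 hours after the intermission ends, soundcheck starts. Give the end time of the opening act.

Soundcheck starts at 15:18 + 30 min = 15:48.
Soundcheck ends at 15:48 + 54 min = 16:42.
The opening act ends at 16:42 − 54 min = 15:48.

15:48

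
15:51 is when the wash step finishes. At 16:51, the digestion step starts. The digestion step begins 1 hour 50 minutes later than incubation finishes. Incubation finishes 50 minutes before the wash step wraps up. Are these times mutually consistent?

Yes

Incubation ends at 15:51 − 50 min = 15:01.
The digestion step starts at 15:01 + 110 min = 16:51.
That matches the stated 16:51, so the schedule is consistent.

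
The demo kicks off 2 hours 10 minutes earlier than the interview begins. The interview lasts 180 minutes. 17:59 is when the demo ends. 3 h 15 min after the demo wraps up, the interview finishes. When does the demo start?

The interview ends at 17:59 + 195 min = 21:14.
The interview starts at 21:14 − 180 min = 18:14.
The demo starts at 18:14 − 130 min = 16:04.

16:04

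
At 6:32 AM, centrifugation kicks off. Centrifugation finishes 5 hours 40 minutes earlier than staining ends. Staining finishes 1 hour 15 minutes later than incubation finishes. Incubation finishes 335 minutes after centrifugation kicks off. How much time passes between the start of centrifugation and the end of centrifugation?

70 minutes

Incubation ends at 6:32 AM + 335 min = 12:07 PM.
Staining ends at 12:07 PM + 75 min = 1:22 PM.
Centrifugation ends at 1:22 PM − 340 min = 7:42 AM.
From 6:32 AM to 7:42 AM is 70 minutes.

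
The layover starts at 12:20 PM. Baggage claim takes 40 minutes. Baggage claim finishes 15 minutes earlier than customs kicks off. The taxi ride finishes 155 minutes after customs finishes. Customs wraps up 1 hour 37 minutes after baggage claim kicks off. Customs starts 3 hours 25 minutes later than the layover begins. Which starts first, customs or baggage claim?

Customs starts at 12:20 PM + 205 min = 3:45 PM.
Baggage claim ends at 3:45 PM − 15 min = 3:30 PM.
Baggage claim starts at 3:30 PM − 40 min = 2:50 PM.
Customs starts at 3:45 PM and baggage claim starts at 2:50 PM, so baggage claim is first.

baggage claim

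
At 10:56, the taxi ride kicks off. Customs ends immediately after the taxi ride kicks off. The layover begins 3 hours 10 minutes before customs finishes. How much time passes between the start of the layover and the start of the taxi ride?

3 h 10 min

Customs ends at 10:56.
The layover starts at 10:56 − 190 min = 07:46.
From 07:46 to 10:56 is 3 h 10 min.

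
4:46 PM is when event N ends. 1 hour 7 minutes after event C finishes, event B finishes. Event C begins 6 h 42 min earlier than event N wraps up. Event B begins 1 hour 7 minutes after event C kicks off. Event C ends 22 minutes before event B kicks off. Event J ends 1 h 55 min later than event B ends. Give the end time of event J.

1:51 PM

Event C starts at 4:46 PM − 402 min = 10:04 AM.
Event B starts at 10:04 AM + 67 min = 11:11 AM.
Event C ends at 11:11 AM − 22 min = 10:49 AM.
Event B ends at 10:49 AM + 67 min = 11:56 AM.
Event J ends at 11:56 AM + 115 min = 1:51 PM.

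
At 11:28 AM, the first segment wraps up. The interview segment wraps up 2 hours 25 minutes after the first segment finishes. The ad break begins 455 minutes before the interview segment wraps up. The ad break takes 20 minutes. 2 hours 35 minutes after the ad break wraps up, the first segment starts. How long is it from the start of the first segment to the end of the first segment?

2 hours 15 minutes

The interview segment ends at 11:28 AM + 145 min = 1:53 PM.
The ad break starts at 1:53 PM − 455 min = 6:18 AM.
The ad break ends at 6:18 AM + 20 min = 6:38 AM.
The first segment starts at 6:38 AM + 155 min = 9:13 AM.
From 9:13 AM to 11:28 AM is 2 hours 15 minutes.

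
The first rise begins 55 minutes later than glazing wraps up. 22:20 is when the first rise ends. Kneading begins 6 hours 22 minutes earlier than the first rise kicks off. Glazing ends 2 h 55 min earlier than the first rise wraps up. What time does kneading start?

13:58

Glazing ends at 22:20 − 175 min = 19:25.
The first rise starts at 19:25 + 55 min = 20:20.
Kneading starts at 20:20 − 382 min = 13:58.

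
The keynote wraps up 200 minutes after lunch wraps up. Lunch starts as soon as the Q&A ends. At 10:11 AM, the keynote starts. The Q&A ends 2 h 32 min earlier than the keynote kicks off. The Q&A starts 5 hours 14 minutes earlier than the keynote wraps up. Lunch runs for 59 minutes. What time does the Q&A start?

The Q&A ends at 10:11 AM − 152 min = 7:39 AM.
So lunch starts at 7:39 AM.
Lunch ends at 7:39 AM + 59 min = 8:38 AM.
The keynote ends at 8:38 AM + 200 min = 11:58 AM.
The Q&A starts at 11:58 AM − 314 min = 6:44 AM.

6:44 AM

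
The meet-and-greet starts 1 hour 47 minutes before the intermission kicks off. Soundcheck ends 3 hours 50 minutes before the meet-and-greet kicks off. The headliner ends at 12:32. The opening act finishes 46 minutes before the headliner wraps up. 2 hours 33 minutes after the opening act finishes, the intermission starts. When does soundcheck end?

The opening act ends at 12:32 − 46 min = 11:46.
The intermission starts at 11:46 + 153 min = 14:19.
The meet-and-greet starts at 14:19 − 107 min = 12:32.
Soundcheck ends at 12:32 − 230 min = 08:42.

08:42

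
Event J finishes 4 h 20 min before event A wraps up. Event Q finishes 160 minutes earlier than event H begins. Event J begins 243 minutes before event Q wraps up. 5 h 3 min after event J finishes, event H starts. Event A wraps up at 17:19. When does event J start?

Event J ends at 17:19 − 260 min = 12:59.
Event H starts at 12:59 + 303 min = 18:02.
Event Q ends at 18:02 − 160 min = 15:22.
Event J starts at 15:22 − 243 min = 11:19.

11:19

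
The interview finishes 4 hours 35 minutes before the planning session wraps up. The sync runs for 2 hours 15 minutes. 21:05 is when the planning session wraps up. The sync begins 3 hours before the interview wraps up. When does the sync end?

15:45

The interview ends at 21:05 − 275 min = 16:30.
The sync starts at 16:30 − 180 min = 13:30.
The sync ends at 13:30 + 135 min = 15:45.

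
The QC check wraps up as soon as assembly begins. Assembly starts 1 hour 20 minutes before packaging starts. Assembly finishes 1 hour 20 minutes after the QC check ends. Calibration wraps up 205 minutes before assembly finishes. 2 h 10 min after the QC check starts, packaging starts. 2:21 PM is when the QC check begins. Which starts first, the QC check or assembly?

Packaging starts at 2:21 PM + 130 min = 4:31 PM.
Assembly starts at 4:31 PM − 80 min = 3:11 PM.
The QC check starts at 2:21 PM and assembly starts at 3:11 PM, so the QC check is first.

the QC check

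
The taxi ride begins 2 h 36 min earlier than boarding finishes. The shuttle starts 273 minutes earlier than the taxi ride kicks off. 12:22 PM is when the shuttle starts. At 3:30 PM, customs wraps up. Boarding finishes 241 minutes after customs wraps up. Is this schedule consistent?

Yes

Boarding ends at 3:30 PM + 241 min = 7:31 PM.
The taxi ride starts at 7:31 PM − 156 min = 4:55 PM.
The shuttle starts at 4:55 PM − 273 min = 12:22 PM.
That matches the stated 12:22 PM, so the schedule is consistent.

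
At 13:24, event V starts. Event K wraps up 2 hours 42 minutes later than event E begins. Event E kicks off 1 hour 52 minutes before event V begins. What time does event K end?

Event E starts at 13:24 − 112 min = 11:32.
Event K ends at 11:32 + 162 min = 14:14.

14:14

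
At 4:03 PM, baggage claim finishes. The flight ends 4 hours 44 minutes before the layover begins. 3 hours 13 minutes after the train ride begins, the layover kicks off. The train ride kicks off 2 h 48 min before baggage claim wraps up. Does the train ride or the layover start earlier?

The train ride starts at 4:03 PM − 168 min = 1:15 PM.
The layover starts at 1:15 PM + 193 min = 4:28 PM.
The train ride starts at 1:15 PM and the layover starts at 4:28 PM, so the train ride is first.

the train ride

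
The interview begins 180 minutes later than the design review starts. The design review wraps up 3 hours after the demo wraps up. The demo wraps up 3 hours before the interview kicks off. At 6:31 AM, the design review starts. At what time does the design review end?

The interview starts at 6:31 AM + 180 min = 9:31 AM.
The demo ends at 9:31 AM − 180 min = 6:31 AM.
The design review ends at 6:31 AM + 180 min = 9:31 AM.

9:31 AM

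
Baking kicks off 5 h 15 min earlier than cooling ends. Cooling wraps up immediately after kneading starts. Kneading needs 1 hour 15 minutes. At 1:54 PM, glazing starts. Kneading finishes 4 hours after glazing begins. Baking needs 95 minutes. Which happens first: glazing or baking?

Kneading ends at 1:54 PM + 240 min = 5:54 PM.
Kneading starts at 5:54 PM − 75 min = 4:39 PM.
So cooling ends at 4:39 PM.
Baking starts at 4:39 PM − 315 min = 11:24 AM.
Glazing starts at 1:54 PM and baking starts at 11:24 AM, so baking is first.

baking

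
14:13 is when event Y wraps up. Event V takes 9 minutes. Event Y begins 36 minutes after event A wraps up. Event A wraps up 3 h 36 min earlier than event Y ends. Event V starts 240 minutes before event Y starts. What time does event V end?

Event A ends at 14:13 − 216 min = 10:37.
Event Y starts at 10:37 + 36 min = 11:13.
Event V starts at 11:13 − 240 min = 07:13.
Event V ends at 07:13 + 9 min = 07:22.

07:22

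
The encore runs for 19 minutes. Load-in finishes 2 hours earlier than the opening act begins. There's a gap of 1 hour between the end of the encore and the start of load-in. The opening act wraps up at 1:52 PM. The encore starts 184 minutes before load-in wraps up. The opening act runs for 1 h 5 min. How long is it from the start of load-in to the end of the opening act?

The opening act starts at 1:52 PM − 65 min = 12:47 PM.
Load-in ends at 12:47 PM − 120 min = 10:47 AM.
The encore starts at 10:47 AM − 184 min = 7:43 AM.
The encore ends at 7:43 AM + 19 min = 8:02 AM.
Load-in starts at 8:02 AM + 60 min = 9:02 AM.
From 9:02 AM to 1:52 PM is 4 h 50 min.

4 h 50 min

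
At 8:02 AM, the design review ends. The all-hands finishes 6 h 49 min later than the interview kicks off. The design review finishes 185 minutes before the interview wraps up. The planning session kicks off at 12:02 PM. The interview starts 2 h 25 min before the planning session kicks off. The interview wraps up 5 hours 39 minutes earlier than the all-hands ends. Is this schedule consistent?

The interview starts at 12:02 PM − 145 min = 9:37 AM.
The all-hands ends at 9:37 AM + 409 min = 4:26 PM.
The interview ends at 4:26 PM − 339 min = 10:47 AM.
The design review ends at 10:47 AM − 185 min = 7:42 AM.
But the design review is also said to end at 8:02 AM — a 20-minute conflict.

No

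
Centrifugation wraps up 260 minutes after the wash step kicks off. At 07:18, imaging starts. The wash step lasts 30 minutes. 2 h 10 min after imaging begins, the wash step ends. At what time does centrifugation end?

13:18

The wash step ends at 07:18 + 130 min = 09:28.
The wash step starts at 09:28 − 30 min = 08:58.
Centrifugation ends at 08:58 + 260 min = 13:18.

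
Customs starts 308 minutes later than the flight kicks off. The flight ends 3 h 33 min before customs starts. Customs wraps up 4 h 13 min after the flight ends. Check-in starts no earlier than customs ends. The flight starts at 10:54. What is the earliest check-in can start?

Customs starts at 10:54 + 308 min = 16:02.
The flight ends at 16:02 − 213 min = 12:29.
Customs ends at 12:29 + 253 min = 16:42.
Check-in is bounded by customs, so the earliest it can start is 16:42.

16:42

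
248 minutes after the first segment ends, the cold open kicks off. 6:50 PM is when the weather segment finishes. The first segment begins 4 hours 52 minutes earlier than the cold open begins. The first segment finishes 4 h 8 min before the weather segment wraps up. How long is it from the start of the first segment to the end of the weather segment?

The first segment ends at 6:50 PM − 248 min = 2:42 PM.
The cold open starts at 2:42 PM + 248 min = 6:50 PM.
The first segment starts at 6:50 PM − 292 min = 1:58 PM.
From 1:58 PM to 6:50 PM is 4 h 52 min.

4 h 52 min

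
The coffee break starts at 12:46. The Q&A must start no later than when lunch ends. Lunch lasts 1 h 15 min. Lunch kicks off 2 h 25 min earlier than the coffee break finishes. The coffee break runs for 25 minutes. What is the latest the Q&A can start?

12:01

The coffee break ends at 12:46 + 25 min = 13:11.
Lunch starts at 13:11 − 145 min = 10:46.
Lunch ends at 10:46 + 75 min = 12:01.
The Q&A is bounded by lunch, so the latest it can start is 12:01.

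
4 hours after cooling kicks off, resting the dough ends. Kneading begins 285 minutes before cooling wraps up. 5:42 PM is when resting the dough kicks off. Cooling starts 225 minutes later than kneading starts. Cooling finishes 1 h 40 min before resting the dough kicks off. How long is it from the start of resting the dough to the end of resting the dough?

1 hour 20 minutes

Cooling ends at 5:42 PM − 100 min = 4:02 PM.
Kneading starts at 4:02 PM − 285 min = 11:17 AM.
Cooling starts at 11:17 AM + 225 min = 3:02 PM.
Resting the dough ends at 3:02 PM + 240 min = 7:02 PM.
From 5:42 PM to 7:02 PM is 1 hour 20 minutes.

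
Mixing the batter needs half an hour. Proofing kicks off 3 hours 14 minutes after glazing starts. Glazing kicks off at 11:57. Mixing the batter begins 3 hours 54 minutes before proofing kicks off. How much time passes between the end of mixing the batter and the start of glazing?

Proofing starts at 11:57 + 194 min = 15:11.
Mixing the batter starts at 15:11 − 234 min = 11:17.
Mixing the batter ends at 11:17 + 30 min = 11:47.
From 11:47 to 11:57 is 10 minutes.

10 minutes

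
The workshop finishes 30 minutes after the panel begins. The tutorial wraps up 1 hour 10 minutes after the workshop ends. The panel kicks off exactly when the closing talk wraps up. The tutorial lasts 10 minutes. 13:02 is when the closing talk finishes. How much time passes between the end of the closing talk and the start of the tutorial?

1 h 30 min

The panel starts at 13:02.
The workshop ends at 13:02 + 30 min = 13:32.
The tutorial ends at 13:32 + 70 min = 14:42.
The tutorial starts at 14:42 − 10 min = 14:32.
From 13:02 to 14:32 is 1 h 30 min.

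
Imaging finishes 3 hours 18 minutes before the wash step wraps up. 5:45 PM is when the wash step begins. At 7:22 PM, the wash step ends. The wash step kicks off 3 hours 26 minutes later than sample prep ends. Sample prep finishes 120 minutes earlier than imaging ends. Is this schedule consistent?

No

Imaging ends at 7:22 PM − 198 min = 4:04 PM.
Sample prep ends at 4:04 PM − 120 min = 2:04 PM.
The wash step starts at 2:04 PM + 206 min = 5:30 PM.
But the wash step is also said to start at 5:45 PM — a 15-minute conflict.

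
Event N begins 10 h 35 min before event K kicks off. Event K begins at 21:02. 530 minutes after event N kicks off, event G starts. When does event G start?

Event N starts at 21:02 − 635 min = 10:27.
Event G starts at 10:27 + 530 min = 19:17.

19:17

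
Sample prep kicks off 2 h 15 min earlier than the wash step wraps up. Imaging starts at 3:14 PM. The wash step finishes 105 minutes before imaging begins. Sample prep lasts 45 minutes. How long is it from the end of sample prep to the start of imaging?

3 h 15 min

The wash step ends at 3:14 PM − 105 min = 1:29 PM.
Sample prep starts at 1:29 PM − 135 min = 11:14 AM.
Sample prep ends at 11:14 AM + 45 min = 11:59 AM.
From 11:59 AM to 3:14 PM is 3 h 15 min.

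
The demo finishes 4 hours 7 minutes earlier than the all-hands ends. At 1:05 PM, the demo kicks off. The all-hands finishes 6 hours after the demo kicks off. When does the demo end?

The all-hands ends at 1:05 PM + 360 min = 7:05 PM.
The demo ends at 7:05 PM − 247 min = 2:58 PM.

2:58 PM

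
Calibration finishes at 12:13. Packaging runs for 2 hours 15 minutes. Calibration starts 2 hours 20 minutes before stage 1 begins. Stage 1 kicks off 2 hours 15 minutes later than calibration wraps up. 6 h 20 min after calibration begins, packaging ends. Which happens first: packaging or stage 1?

Stage 1 starts at 12:13 + 135 min = 14:28.
Calibration starts at 14:28 − 140 min = 12:08.
Packaging ends at 12:08 + 380 min = 18:28.
Packaging starts at 18:28 − 135 min = 16:13.
Packaging starts at 16:13 and stage 1 starts at 14:28, so stage 1 is first.

stage 1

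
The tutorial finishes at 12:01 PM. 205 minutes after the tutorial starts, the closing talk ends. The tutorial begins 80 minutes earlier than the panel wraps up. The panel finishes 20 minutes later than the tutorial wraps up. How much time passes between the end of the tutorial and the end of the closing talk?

145 minutes

The panel ends at 12:01 PM + 20 min = 12:21 PM.
The tutorial starts at 12:21 PM − 80 min = 11:01 AM.
The closing talk ends at 11:01 AM + 205 min = 2:26 PM.
From 12:01 PM to 2:26 PM is 145 minutes.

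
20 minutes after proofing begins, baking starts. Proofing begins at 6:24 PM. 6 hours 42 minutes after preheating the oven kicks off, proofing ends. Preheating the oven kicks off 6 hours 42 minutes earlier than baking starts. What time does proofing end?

Baking starts at 6:24 PM + 20 min = 6:44 PM.
Preheating the oven starts at 6:44 PM − 402 min = 12:02 PM.
Proofing ends at 12:02 PM + 402 min = 6:44 PM.

6:44 PM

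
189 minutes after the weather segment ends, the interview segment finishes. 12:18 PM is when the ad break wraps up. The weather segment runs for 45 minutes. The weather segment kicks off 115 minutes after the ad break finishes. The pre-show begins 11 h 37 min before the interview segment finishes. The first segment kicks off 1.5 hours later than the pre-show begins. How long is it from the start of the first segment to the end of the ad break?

258 minutes

The weather segment starts at 12:18 PM + 115 min = 2:13 PM.
The weather segment ends at 2:13 PM + 45 min = 2:58 PM.
The interview segment ends at 2:58 PM + 189 min = 6:07 PM.
The pre-show starts at 6:07 PM − 697 min = 6:30 AM.
The first segment starts at 6:30 AM + 90 min = 8:00 AM.
From 8:00 AM to 12:18 PM is 258 minutes.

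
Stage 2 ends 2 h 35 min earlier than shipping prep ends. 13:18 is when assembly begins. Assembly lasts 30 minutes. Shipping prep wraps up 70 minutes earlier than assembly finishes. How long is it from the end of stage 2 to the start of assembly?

195 minutes

Assembly ends at 13:18 + 30 min = 13:48.
Shipping prep ends at 13:48 − 70 min = 12:38.
Stage 2 ends at 12:38 − 155 min = 10:03.
From 10:03 to 13:18 is 195 minutes.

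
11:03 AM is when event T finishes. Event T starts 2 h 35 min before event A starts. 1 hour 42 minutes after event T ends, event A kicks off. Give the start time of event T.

Event A starts at 11:03 AM + 102 min = 12:45 PM.
Event T starts at 12:45 PM − 155 min = 10:10 AM.

10:10 AM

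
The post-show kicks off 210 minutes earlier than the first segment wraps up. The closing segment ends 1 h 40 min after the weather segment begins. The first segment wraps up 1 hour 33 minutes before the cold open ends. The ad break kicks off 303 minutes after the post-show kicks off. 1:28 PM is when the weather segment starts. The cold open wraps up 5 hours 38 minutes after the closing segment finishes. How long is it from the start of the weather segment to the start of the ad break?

The closing segment ends at 1:28 PM + 100 min = 3:08 PM.
The cold open ends at 3:08 PM + 338 min = 8:46 PM.
The first segment ends at 8:46 PM − 93 min = 7:13 PM.
The post-show starts at 7:13 PM − 210 min = 3:43 PM.
The ad break starts at 3:43 PM + 303 min = 8:46 PM.
From 1:28 PM to 8:46 PM is 7 hours 18 minutes.

7 hours 18 minutes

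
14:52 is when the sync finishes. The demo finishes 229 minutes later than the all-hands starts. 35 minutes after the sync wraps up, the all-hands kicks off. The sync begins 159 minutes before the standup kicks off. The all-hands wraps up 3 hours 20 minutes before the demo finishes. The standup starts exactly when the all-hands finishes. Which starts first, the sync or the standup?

the sync

The all-hands starts at 14:52 + 35 min = 15:27.
The demo ends at 15:27 + 229 min = 19:16.
The all-hands ends at 19:16 − 200 min = 15:56.
So the standup starts at 15:56.
The sync starts at 15:56 − 159 min = 13:17.
The sync starts at 13:17 and the standup starts at 15:56, so the sync is first.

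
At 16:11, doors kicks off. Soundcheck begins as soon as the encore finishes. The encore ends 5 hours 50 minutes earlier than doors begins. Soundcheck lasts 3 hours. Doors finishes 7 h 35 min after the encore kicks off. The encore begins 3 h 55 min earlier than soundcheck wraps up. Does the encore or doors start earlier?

the encore

The encore ends at 16:11 − 350 min = 10:21.
So soundcheck starts at 10:21.
Soundcheck ends at 10:21 + 180 min = 13:21.
The encore starts at 13:21 − 235 min = 09:26.
The encore starts at 09:26 and doors starts at 16:11, so the encore is first.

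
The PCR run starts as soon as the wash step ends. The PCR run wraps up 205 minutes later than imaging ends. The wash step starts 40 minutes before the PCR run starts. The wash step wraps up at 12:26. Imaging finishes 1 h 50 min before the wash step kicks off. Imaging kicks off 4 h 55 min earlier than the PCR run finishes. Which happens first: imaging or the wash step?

imaging

The PCR run starts at 12:26.
The wash step starts at 12:26 − 40 min = 11:46.
Imaging ends at 11:46 − 110 min = 09:56.
The PCR run ends at 09:56 + 205 min = 13:21.
Imaging starts at 13:21 − 295 min = 08:26.
Imaging starts at 08:26 and the wash step starts at 11:46, so imaging is first.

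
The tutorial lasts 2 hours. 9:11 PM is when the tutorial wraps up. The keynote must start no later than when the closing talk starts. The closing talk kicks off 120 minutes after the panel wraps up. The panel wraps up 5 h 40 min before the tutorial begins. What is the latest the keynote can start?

The tutorial starts at 9:11 PM − 120 min = 7:11 PM.
The panel ends at 7:11 PM − 340 min = 1:31 PM.
The closing talk starts at 1:31 PM + 120 min = 3:31 PM.
The keynote is bounded by the closing talk, so the latest it can start is 3:31 PM.

3:31 PM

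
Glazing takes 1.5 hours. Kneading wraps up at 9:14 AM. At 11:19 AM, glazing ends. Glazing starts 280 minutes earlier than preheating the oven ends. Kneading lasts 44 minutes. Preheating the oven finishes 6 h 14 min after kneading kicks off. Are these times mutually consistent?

No

Kneading starts at 9:14 AM − 44 min = 8:30 AM.
Preheating the oven ends at 8:30 AM + 374 min = 2:44 PM.
Glazing starts at 2:44 PM − 280 min = 10:04 AM.
Glazing ends at 10:04 AM + 90 min = 11:34 AM.
But glazing is also said to end at 11:19 AM — a 15-minute conflict.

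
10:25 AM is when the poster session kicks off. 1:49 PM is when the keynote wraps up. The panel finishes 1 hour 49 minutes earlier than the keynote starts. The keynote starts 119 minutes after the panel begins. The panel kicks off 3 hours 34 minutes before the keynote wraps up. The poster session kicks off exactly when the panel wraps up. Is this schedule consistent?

Yes

The panel starts at 1:49 PM − 214 min = 10:15 AM.
The keynote starts at 10:15 AM + 119 min = 12:14 PM.
The panel ends at 12:14 PM − 109 min = 10:25 AM.
So the poster session starts at 10:25 AM.
That matches the stated 10:25 AM, so the schedule is consistent.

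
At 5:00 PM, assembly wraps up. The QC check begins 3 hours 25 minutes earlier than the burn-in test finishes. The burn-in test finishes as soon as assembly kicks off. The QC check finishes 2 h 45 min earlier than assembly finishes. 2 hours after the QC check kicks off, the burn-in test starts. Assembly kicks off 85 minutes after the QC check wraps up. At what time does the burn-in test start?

The QC check ends at 5:00 PM − 165 min = 2:15 PM.
Assembly starts at 2:15 PM + 85 min = 3:40 PM.
So the burn-in test ends at 3:40 PM.
The QC check starts at 3:40 PM − 205 min = 12:15 PM.
The burn-in test starts at 12:15 PM + 120 min = 2:15 PM.

2:15 PM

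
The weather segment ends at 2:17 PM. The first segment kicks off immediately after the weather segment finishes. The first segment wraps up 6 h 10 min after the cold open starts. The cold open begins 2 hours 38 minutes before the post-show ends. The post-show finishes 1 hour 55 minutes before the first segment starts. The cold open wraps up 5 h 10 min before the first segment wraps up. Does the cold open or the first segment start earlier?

the cold open

The first segment starts at 2:17 PM.
The post-show ends at 2:17 PM − 115 min = 12:22 PM.
The cold open starts at 12:22 PM − 158 min = 9:44 AM.
The cold open starts at 9:44 AM and the first segment starts at 2:17 PM, so the cold open is first.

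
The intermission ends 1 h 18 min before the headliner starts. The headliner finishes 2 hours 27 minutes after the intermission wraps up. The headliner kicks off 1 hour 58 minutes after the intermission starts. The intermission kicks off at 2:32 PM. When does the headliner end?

The headliner starts at 2:32 PM + 118 min = 4:30 PM.
The intermission ends at 4:30 PM − 78 min = 3:12 PM.
The headliner ends at 3:12 PM + 147 min = 5:39 PM.

5:39 PM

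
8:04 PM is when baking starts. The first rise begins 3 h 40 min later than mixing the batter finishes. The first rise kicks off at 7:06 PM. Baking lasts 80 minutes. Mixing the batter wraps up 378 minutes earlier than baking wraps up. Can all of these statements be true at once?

Baking ends at 8:04 PM + 80 min = 9:24 PM.
Mixing the batter ends at 9:24 PM − 378 min = 3:06 PM.
The first rise starts at 3:06 PM + 220 min = 6:46 PM.
But the first rise is also said to start at 7:06 PM — a 20-minute conflict.

No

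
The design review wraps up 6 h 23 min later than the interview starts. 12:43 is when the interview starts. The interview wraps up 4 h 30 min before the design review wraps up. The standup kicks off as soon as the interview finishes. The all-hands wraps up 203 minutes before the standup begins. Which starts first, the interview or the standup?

the interview

The design review ends at 12:43 + 383 min = 19:06.
The interview ends at 19:06 − 270 min = 14:36.
So the standup starts at 14:36.
The interview starts at 12:43 and the standup starts at 14:36, so the interview is first.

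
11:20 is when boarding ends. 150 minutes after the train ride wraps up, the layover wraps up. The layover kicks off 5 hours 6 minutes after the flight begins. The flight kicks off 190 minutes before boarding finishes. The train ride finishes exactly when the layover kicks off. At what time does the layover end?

The flight starts at 11:20 − 190 min = 08:10.
The layover starts at 08:10 + 306 min = 13:16.
So the train ride ends at 13:16.
The layover ends at 13:16 + 150 min = 15:46.

15:46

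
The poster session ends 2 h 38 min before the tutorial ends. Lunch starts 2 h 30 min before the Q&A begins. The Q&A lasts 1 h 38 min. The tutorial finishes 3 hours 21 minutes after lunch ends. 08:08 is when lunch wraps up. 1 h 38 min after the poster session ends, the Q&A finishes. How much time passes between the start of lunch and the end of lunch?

1 hour 47 minutes

The tutorial ends at 08:08 + 201 min = 11:29.
The poster session ends at 11:29 − 158 min = 08:51.
The Q&A ends at 08:51 + 98 min = 10:29.
The Q&A starts at 10:29 − 98 min = 08:51.
Lunch starts at 08:51 − 150 min = 06:21.
From 06:21 to 08:08 is 1 hour 47 minutes.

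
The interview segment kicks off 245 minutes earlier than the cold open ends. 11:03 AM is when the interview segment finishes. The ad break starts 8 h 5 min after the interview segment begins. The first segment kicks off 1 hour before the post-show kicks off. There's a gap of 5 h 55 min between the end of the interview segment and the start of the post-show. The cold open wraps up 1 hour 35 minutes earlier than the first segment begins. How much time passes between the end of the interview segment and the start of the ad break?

440 minutes

The post-show starts at 11:03 AM + 355 min = 4:58 PM.
The first segment starts at 4:58 PM − 60 min = 3:58 PM.
The cold open ends at 3:58 PM − 95 min = 2:23 PM.
The interview segment starts at 2:23 PM − 245 min = 10:18 AM.
The ad break starts at 10:18 AM + 485 min = 6:23 PM.
From 11:03 AM to 6:23 PM is 440 minutes.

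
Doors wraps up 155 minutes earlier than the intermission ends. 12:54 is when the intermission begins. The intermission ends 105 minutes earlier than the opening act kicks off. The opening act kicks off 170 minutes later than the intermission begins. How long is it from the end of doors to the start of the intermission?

The opening act starts at 12:54 + 170 min = 15:44.
The intermission ends at 15:44 − 105 min = 13:59.
Doors ends at 13:59 − 155 min = 11:24.
From 11:24 to 12:54 is 1 hour 30 minutes.

1 hour 30 minutes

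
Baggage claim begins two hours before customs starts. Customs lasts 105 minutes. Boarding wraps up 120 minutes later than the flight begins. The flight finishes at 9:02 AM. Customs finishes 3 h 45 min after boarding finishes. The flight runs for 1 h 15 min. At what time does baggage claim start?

9:47 AM

The flight starts at 9:02 AM − 75 min = 7:47 AM.
Boarding ends at 7:47 AM + 120 min = 9:47 AM.
Customs ends at 9:47 AM + 225 min = 1:32 PM.
Customs starts at 1:32 PM − 105 min = 11:47 AM.
Baggage claim starts at 11:47 AM − 120 min = 9:47 AM.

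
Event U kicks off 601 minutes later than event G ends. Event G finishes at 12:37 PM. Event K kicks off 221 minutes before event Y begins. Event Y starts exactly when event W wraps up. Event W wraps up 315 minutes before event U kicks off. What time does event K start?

1:42 PM

Event U starts at 12:37 PM + 601 min = 10:38 PM.
Event W ends at 10:38 PM − 315 min = 5:23 PM.
So event Y starts at 5:23 PM.
Event K starts at 5:23 PM − 221 min = 1:42 PM.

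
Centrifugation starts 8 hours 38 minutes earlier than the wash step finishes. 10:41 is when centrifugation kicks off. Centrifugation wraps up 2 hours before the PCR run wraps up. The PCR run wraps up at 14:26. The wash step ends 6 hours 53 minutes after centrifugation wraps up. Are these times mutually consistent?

Yes

Centrifugation ends at 14:26 − 120 min = 12:26.
The wash step ends at 12:26 + 413 min = 19:19.
Centrifugation starts at 19:19 − 518 min = 10:41.
That matches the stated 10:41, so the schedule is consistent.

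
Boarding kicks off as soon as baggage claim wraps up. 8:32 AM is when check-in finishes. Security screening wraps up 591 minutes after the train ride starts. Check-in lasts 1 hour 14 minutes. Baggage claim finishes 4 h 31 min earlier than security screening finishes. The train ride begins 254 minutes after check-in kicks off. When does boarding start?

4:52 PM

Check-in starts at 8:32 AM − 74 min = 7:18 AM.
The train ride starts at 7:18 AM + 254 min = 11:32 AM.
Security screening ends at 11:32 AM + 591 min = 9:23 PM.
Baggage claim ends at 9:23 PM − 271 min = 4:52 PM.
So boarding starts at 4:52 PM.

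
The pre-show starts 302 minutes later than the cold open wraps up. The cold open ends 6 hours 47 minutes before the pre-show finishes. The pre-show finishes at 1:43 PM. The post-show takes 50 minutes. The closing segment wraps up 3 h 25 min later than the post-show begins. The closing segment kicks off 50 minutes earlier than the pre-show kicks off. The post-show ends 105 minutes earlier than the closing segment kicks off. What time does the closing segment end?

11:58 AM

The cold open ends at 1:43 PM − 407 min = 6:56 AM.
The pre-show starts at 6:56 AM + 302 min = 11:58 AM.
The closing segment starts at 11:58 AM − 50 min = 11:08 AM.
The post-show ends at 11:08 AM − 105 min = 9:23 AM.
The post-show starts at 9:23 AM − 50 min = 8:33 AM.
The closing segment ends at 8:33 AM + 205 min = 11:58 AM.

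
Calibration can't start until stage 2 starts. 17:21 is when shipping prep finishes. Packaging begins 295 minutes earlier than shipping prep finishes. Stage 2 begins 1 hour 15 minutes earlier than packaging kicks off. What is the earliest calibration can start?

11:11

Packaging starts at 17:21 − 295 min = 12:26.
Stage 2 starts at 12:26 − 75 min = 11:11.
Calibration is bounded by stage 2, so the earliest it can start is 11:11.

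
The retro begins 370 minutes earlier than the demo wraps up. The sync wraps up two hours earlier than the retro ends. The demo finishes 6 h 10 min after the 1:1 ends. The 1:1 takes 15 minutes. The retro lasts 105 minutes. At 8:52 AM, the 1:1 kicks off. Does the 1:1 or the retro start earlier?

The 1:1 ends at 8:52 AM + 15 min = 9:07 AM.
The demo ends at 9:07 AM + 370 min = 3:17 PM.
The retro starts at 3:17 PM − 370 min = 9:07 AM.
The 1:1 starts at 8:52 AM and the retro starts at 9:07 AM, so the 1:1 is first.

the 1:1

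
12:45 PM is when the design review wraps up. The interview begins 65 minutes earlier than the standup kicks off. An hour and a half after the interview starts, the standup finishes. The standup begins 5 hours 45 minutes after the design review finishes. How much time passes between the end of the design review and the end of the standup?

6 h 10 min

The standup starts at 12:45 PM + 345 min = 6:30 PM.
The interview starts at 6:30 PM − 65 min = 5:25 PM.
The standup ends at 5:25 PM + 90 min = 6:55 PM.
From 12:45 PM to 6:55 PM is 6 h 10 min.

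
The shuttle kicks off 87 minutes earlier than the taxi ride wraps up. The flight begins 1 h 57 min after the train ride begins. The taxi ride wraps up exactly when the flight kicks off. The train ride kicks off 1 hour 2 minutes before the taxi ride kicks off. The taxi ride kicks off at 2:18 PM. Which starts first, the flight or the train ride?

The train ride starts at 2:18 PM − 62 min = 1:16 PM.
The flight starts at 1:16 PM + 117 min = 3:13 PM.
The flight starts at 3:13 PM and the train ride starts at 1:16 PM, so the train ride is first.

the train ride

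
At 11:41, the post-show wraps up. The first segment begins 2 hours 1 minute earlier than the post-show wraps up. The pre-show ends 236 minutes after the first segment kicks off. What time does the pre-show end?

The first segment starts at 11:41 − 121 min = 09:40.
The pre-show ends at 09:40 + 236 min = 13:36.

13:36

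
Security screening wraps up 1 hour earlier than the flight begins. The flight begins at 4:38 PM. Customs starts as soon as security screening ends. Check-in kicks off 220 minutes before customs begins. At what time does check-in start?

11:58 AM

Security screening ends at 4:38 PM − 60 min = 3:38 PM.
So customs starts at 3:38 PM.
Check-in starts at 3:38 PM − 220 min = 11:58 AM.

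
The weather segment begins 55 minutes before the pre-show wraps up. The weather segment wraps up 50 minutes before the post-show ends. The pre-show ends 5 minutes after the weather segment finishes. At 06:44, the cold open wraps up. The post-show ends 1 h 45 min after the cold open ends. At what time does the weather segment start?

The post-show ends at 06:44 + 105 min = 08:29.
The weather segment ends at 08:29 − 50 min = 07:39.
The pre-show ends at 07:39 + 5 min = 07:44.
The weather segment starts at 07:44 − 55 min = 06:49.

06:49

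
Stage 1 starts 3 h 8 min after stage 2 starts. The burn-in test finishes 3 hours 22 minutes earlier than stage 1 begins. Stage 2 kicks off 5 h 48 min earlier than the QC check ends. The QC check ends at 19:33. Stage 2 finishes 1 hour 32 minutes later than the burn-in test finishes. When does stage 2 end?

Stage 2 starts at 19:33 − 348 min = 13:45.
Stage 1 starts at 13:45 + 188 min = 16:53.
The burn-in test ends at 16:53 − 202 min = 13:31.
Stage 2 ends at 13:31 + 92 min = 15:03.

15:03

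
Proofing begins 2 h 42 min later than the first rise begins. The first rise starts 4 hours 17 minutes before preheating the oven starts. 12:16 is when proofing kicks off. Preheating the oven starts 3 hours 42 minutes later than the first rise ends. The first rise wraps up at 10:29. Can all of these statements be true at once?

Preheating the oven starts at 10:29 + 222 min = 14:11.
The first rise starts at 14:11 − 257 min = 09:54.
Proofing starts at 09:54 + 162 min = 12:36.
But proofing is also said to start at 12:16 — a 20-minute conflict.

No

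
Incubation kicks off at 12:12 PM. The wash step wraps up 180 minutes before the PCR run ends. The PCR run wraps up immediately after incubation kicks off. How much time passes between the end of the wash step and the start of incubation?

3 hours

The PCR run ends at 12:12 PM.
The wash step ends at 12:12 PM − 180 min = 9:12 AM.
From 9:12 AM to 12:12 PM is 3 hours.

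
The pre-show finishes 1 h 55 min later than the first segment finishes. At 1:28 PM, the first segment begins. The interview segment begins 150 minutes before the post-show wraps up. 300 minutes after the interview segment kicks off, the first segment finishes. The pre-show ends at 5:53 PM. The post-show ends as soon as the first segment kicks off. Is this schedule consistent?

The post-show ends at 1:28 PM.
The interview segment starts at 1:28 PM − 150 min = 10:58 AM.
The first segment ends at 10:58 AM + 300 min = 3:58 PM.
The pre-show ends at 3:58 PM + 115 min = 5:53 PM.
That matches the stated 5:53 PM, so the schedule is consistent.

Yes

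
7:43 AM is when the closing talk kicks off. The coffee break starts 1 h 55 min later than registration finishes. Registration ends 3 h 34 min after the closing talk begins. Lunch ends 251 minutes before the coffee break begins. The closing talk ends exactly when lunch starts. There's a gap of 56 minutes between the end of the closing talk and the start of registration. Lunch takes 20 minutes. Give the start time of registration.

Registration ends at 7:43 AM + 214 min = 11:17 AM.
The coffee break starts at 11:17 AM + 115 min = 1:12 PM.
Lunch ends at 1:12 PM − 251 min = 9:01 AM.
Lunch starts at 9:01 AM − 20 min = 8:41 AM.
So the closing talk ends at 8:41 AM.
Registration starts at 8:41 AM + 56 min = 9:37 AM.

9:37 AM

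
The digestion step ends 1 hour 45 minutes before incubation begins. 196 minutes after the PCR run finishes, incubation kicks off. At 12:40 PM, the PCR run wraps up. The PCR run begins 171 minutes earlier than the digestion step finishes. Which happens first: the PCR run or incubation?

the PCR run

Incubation starts at 12:40 PM + 196 min = 3:56 PM.
The digestion step ends at 3:56 PM − 105 min = 2:11 PM.
The PCR run starts at 2:11 PM − 171 min = 11:20 AM.
The PCR run starts at 11:20 AM and incubation starts at 3:56 PM, so the PCR run is first.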